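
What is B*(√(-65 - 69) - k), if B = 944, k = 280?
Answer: -264320 + 944*I*√134 ≈ -2.6432e+5 + 10928.0*I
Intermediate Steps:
B*(√(-65 - 69) - k) = 944*(√(-65 - 69) - 1*280) = 944*(√(-134) - 280) = 944*(I*√134 - 280) = 944*(-280 + I*√134) = -264320 + 944*I*√134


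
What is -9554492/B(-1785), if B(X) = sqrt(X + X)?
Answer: 4777246*I*sqrt(3570)/1785 ≈ 1.5991e+5*I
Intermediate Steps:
B(X) = sqrt(2)*sqrt(X) (B(X) = sqrt(2*X) = sqrt(2)*sqrt(X))
-9554492/B(-1785) = -9554492*(-I*sqrt(3570)/3570) = -(-4777246)*I*sqrt(3570)/1785 = 4777246*I*sqrt(3570)/1785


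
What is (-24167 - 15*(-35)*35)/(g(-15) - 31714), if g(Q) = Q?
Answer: 5792/31729 ≈ 0.18255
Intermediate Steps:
(-24167 - 15*(-35)*35)/(g(-15) - 31714) = (-24167 - 15*(-35)*35)/(-15 - 31714) = (-24167 + 525*35)/(-31729) = (-24167 + 18375)*(-1/31729) = -5792*(-1/31729) = 5792/31729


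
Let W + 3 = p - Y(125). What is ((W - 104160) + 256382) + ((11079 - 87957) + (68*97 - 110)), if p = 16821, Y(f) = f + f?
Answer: 98398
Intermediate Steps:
Y(f) = 2*f
W = 16568 (W = -3 + (16821 - 2*125) = -3 + (16821 - 1*250) = -3 + (16821 - 250) = -3 + 16571 = 16568)
((W - 104160) + 256382) + ((11079 - 87957) + (68*97 - 110)) = ((16568 - 104160) + 256382) + ((11079 - 87957) + (68*97 - 110)) = (-87592 + 256382) + (-76878 + (6596 - 110)) = 168790 + (-76878 + 6486) = 168790 - 70392 = 98398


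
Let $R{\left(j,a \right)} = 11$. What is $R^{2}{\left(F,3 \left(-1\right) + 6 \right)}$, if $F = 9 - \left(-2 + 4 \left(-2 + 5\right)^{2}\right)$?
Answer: $121$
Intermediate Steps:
$F = -25$ ($F = 9 - \left(-2 + 4 \cdot 3^{2}\right) = 9 - \left(-2 + 4 \cdot 9\right) = 9 - \left(-2 + 36\right) = 9 - 34 = -25$)
$R^{2}{\left(F,3 \left(-1\right) + 6 \right)} = 11^{2} = 121$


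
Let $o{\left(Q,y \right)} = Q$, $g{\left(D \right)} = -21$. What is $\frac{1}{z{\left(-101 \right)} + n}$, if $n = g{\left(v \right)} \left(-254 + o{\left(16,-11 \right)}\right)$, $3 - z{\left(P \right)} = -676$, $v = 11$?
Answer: $\frac{1}{5677} \approx 0.00017615$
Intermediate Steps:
$z{\left(P \right)} = 679$ ($z{\left(P \right)} = 3 - -676 = 3 + 676 = 679$)
$n = 4998$ ($n = - 21 \left(-254 + 16\right) = \left(-21\right) \left(-238\right) = 4998$)
$\frac{1}{z{\left(-101 \right)} + n} = \frac{1}{679 + 4998} = \frac{1}{5677}$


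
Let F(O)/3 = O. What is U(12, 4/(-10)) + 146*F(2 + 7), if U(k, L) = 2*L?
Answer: 19706/5 ≈ 3941.2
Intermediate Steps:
F(O) = 3*O
U(12, 4/(-10)) + 146*F(2 + 7) = 2*(4/(-10)) + 146*(3*(2 + 7)) = 2*(4*(-⅒)) + 146*(3*9) = 2*(-⅖) + 146*27 = -⅘ + 3942 = 19706/5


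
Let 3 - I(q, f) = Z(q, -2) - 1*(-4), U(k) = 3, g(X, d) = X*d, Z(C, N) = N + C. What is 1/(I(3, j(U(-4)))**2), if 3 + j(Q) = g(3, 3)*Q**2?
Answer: 1/4 ≈ 0.25000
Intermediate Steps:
Z(C, N) = C + N
j(Q) = -3 + 9*Q**2 (j(Q) = -3 + (3*3)*Q**2 = -3 + 9*Q**2)
I(q, f) = 1 - q (I(q, f) = 3 - ((q - 2) - 1*(-4)) = 3 - ((-2 + q) + 4) = 3 - (2 + q) = 3 + (-2 - q) = 1 - q)
1/(I(3, j(U(-4)))**2) = 1/((1 - 1*3)**2) = 1/((1 - 3)**2) = 1/((-2)**2) = 1/4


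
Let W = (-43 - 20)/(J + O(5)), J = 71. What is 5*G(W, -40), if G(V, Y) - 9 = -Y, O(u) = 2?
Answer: 245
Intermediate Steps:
W = -63/73 (W = (-43 - 20)/(71 + 2) = -63/73 ≈ -0.86301)
G(V, Y) = 9 - Y
5*G(W, -40) = 5*(9 - 1*(-40)) = 5*(9 + 40) = 5*49 = 245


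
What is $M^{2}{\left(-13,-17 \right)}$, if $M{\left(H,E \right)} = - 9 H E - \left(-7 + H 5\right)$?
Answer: $3674889$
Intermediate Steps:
$M{\left(H,E \right)} = 7 - 5 H - 9 E H$ ($M{\left(H,E \right)} = - 9 E H - \left(-7 + 5 H\right) = 7 - 5 H - 9 E H$)
$M^{2}{\left(-13,-17 \right)} = \left(7 - -65 - \left(-153\right) \left(-13\right)\right)^{2} = \left(7 + 65 - 1989\right)^{2} = \left(-1917\right)^{2} = 3674889$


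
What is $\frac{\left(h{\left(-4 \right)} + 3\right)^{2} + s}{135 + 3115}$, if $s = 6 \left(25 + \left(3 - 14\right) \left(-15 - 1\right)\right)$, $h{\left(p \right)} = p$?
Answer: $\frac{1207}{3250} \approx 0.37138$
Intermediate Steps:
$s = 1206$ ($s = 6 \left(25 - -176\right) = 6 \left(25 + 176\right) = 6 \cdot 201 = 1206$)
$\frac{\left(h{\left(-4 \right)} + 3\right)^{2} + s}{135 + 3115} = \frac{\left(-4 + 3\right)^{2} + 1206}{135 + 3115} = \frac{\left(-1\right)^{2} + 1206}{3250} = \left(1 + 1206\right) \frac{1}{3250} = 1207 \cdot \frac{1}{3250} = \frac{1207}{3250}$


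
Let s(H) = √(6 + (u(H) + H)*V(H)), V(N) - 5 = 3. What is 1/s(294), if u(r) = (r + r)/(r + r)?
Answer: √14/182 ≈ 0.020559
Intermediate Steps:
V(N) = 8 (V(N) = 5 + 3 = 8)
u(r) = 1 (u(r) = (2*r)/((2*r)) = (2*r)*(1/(2*r)) = 1)
s(H) = √(14 + 8*H) (s(H) = √(6 + (1 + H)*8) = √(6 + (8 + 8*H)) = √(14 + 8*H))
1/s(294) = 1/(√(14 + 8*294)) = 1/(√(14 + 2352)) = 1/(√2366) = 1/(13*√14) = √14/182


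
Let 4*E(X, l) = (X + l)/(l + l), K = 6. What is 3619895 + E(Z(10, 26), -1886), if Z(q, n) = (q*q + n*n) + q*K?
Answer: 27308488405/7544 ≈ 3.6199e+6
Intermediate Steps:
Z(q, n) = n**2 + q**2 + 6*q (Z(q, n) = (q*q + n*n) + q*6 = (q**2 + n**2) + 6*q = (n**2 + q**2) + 6*q = n**2 + q**2 + 6*q)
E(X, l) = (X + l)/(8*l) (E(X, l) = ((X + l)/(l + l))/4 = ((X + l)/((2*l)))/4 = ((X + l)*(1/(2*l)))/4 = ((X + l)/(2*l))/4 = (X + l)/(8*l))
3619895 + E(Z(10, 26), -1886) = 3619895 + (1/8)*((26**2 + 10**2 + 6*10) - 1886)/(-1886) = 3619895 + (1/8)*(-1/1886)*((676 + 100 + 60) - 1886) = 3619895 + (1/8)*(-1/1886)*(836 - 1886) = 3619895 + (1/8)*(-1/1886)*(-1050) = 3619895 + 525/7544 = 27308488405/7544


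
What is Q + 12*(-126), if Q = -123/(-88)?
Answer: -132933/88 ≈ -1510.6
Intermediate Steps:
Q = 123/88 (Q = -123*(-1/88) = 123/88 ≈ 1.3977)
Q + 12*(-126) = 123/88 + 12*(-126) = 123/88 - 1512 = -132933/88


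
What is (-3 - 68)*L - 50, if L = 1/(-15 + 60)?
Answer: -2321/45 ≈ -51.578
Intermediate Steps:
L = 1/45 ≈ 0.022222
(-3 - 68)*L - 50 = (-3 - 68)*(1/45) - 50 = -71*1/45 - 50 = -71/45 - 50 = -2321/45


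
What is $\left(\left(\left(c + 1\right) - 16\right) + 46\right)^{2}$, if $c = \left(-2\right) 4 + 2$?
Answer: $625$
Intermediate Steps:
$c = -6$ ($c = -8 + 2 = -6$)
$\left(\left(\left(c + 1\right) - 16\right) + 46\right)^{2} = \left(\left(\left(-6 + 1\right) - 16\right) + 46\right)^{2} = \left(\left(-5 - 16\right) + 46\right)^{2} = \left(-21 + 46\right)^{2} = 25^{2} = 625$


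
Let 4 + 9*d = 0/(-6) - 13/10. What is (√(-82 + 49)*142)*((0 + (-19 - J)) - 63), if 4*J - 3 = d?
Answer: -2111327*I*√33/180 ≈ -67381.0*I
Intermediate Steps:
d = -53/90 (d = -4/9 + (0/(-6) - 13/10)/9 = -4/9 + (0*(-⅙) - 13*⅒)/9 = -4/9 + (0 - 13/10)/9 = -4/9 + (⅑)*(-13/10) = -4/9 - 13/90 = -53/90 ≈ -0.58889)
J = 217/360 (J = ¾ + (¼)*(-53/90) = ¾ - 53/360 = 217/360 ≈ 0.60278)
(√(-82 + 49)*142)*((0 + (-19 - J)) - 63) = (√(-82 + 49)*142)*((0 + (-19 - 1*217/360)) - 63) = (√(-33)*142)*((0 + (-19 - 217/360)) - 63) = ((I*√33)*142)*((0 - 7057/360) - 63) = (142*I*√33)*(-7057/360 - 63) = (142*I*√33)*(-29737/360) = -2111327*I*√33/180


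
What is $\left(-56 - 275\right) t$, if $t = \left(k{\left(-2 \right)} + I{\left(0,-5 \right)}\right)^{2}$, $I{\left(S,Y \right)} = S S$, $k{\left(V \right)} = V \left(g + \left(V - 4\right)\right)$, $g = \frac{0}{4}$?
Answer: $-47664$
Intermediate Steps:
$g = 0$ ($g = 0 \cdot \frac{1}{4} = 0$)
$k{\left(V \right)} = V \left(-4 + V\right)$ ($k{\left(V \right)} = V \left(0 + \left(V - 4\right)\right) = V \left(0 + \left(-4 + V\right)\right) = V \left(-4 + V\right)$)
$I{\left(S,Y \right)} = S^{2}$
$t = 144$ ($t = \left(- 2 \left(-4 - 2\right) + 0^{2}\right)^{2} = \left(\left(-2\right) \left(-6\right) + 0\right)^{2} = \left(12 + 0\right)^{2} = 12^{2} = 144$)
$\left(-56 - 275\right) t = \left(-56 - 275\right) 144 = \left(-331\right) 144 = -47664$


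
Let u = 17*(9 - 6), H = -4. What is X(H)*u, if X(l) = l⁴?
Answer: 13056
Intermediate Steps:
u = 51 (u = 17*3 = 51)
X(H)*u = (-4)⁴*51 = 256*51 = 13056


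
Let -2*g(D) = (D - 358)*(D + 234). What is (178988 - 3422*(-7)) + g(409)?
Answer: 373091/2 ≈ 1.8655e+5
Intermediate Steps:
g(D) = -(-358 + D)*(234 + D)/2 (g(D) = -(D - 358)*(D + 234)/2 = -(-358 + D)*(234 + D)/2)
(178988 - 3422*(-7)) + g(409) = (178988 - 3422*(-7)) + (41886 + 62*409 - ½*409²) = (178988 + 23954) + (41886 + 25358 - ½*167281) = 202942 + (41886 + 25358 - 167281/2) = 202942 - 32793/2 = 373091/2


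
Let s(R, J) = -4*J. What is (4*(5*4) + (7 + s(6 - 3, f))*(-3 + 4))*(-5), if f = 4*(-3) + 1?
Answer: -655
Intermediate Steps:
f = -11 (f = -12 + 1 = -11)
(4*(5*4) + (7 + s(6 - 3, f))*(-3 + 4))*(-5) = (4*(5*4) + (7 - 4*(-11))*(-3 + 4))*(-5) = (4*20 + (7 + 44)*1)*(-5) = (80 + 51*1)*(-5) = (80 + 51)*(-5) = 131*(-5) = -655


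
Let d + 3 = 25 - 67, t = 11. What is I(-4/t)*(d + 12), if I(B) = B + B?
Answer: 24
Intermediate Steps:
I(B) = 2*B
d = -45 (d = -3 + (25 - 67) = -3 - 42 = -45)
I(-4/t)*(d + 12) = (2*(-4/11))*(-45 + 12) = (2*(-4*1/11))*(-33) = (2*(-4/11))*(-33) = -8/11*(-33) = 24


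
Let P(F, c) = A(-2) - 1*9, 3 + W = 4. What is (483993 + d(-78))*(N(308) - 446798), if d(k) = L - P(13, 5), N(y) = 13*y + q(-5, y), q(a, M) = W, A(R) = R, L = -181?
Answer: -214233437639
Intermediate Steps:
W = 1 (W = -3 + 4 = 1)
P(F, c) = -11 (P(F, c) = -2 - 1*9 = -2 - 9 = -11)
q(a, M) = 1
N(y) = 1 + 13*y (N(y) = 13*y + 1 = 1 + 13*y)
d(k) = -170 (d(k) = -181 - 1*(-11) = -181 + 11 = -170)
(483993 + d(-78))*(N(308) - 446798) = (483993 - 170)*((1 + 13*308) - 446798) = 483823*((1 + 4004) - 446798) = 483823*(4005 - 446798) = 483823*(-442793) = -214233437639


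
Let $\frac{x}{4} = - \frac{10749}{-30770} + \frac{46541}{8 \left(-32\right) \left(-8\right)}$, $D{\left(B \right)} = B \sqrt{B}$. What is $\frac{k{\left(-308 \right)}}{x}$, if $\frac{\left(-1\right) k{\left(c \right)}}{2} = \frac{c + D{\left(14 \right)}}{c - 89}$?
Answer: $- \frac{4852305920}{288634983617} + \frac{220559360 \sqrt{14}}{288634983617} \approx -0.013952$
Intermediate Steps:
$D{\left(B \right)} = B^{\frac{3}{2}}$
$k{\left(c \right)} = - \frac{2 \left(c + 14 \sqrt{14}\right)}{-89 + c}$ ($k{\left(c \right)} = - 2 \frac{c + 14^{\frac{3}{2}}}{c - 89} = - 2 \frac{c + 14 \sqrt{14}}{-89 + c} = - \frac{2 \left(c + 14 \sqrt{14}\right)}{-89 + c}$)
$x = \frac{727040261}{7877120}$ ($x = 4 \left(- \frac{10749}{-30770} + \frac{46541}{8 \left(-32\right) \left(-8\right)}\right) = 4 \left(\left(-10749\right) \left(- \frac{1}{30770}\right) + \frac{46541}{\left(-256\right) \left(-8\right)}\right) = 4 \left(\frac{10749}{30770} + \frac{46541}{2048}\right) = 4 \cdot \frac{727040261}{31508480} = \frac{727040261}{7877120} \approx 92.298$)
$\frac{k{\left(-308 \right)}}{x} = \frac{2 \frac{1}{-89 - 308} \left(\left(-1\right) \left(-308\right) - 14 \sqrt{14}\right)}{\frac{727040261}{7877120}} = \frac{2 \left(308 - 14 \sqrt{14}\right)}{-397} \cdot \frac{7877120}{727040261} = 2 \left(- \frac{1}{397}\right) \left(308 - 14 \sqrt{14}\right) \frac{7877120}{727040261} = \left(- \frac{616}{397} + \frac{28 \sqrt{14}}{397}\right) \frac{7877120}{727040261} = - \frac{4852305920}{288634983617} + \frac{220559360 \sqrt{14}}{288634983617}$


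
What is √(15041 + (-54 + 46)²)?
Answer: √15105 ≈ 122.90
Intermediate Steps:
√(15041 + (-54 + 46)²) = √(15041 + (-8)²) = √(15041 + 64) = √15105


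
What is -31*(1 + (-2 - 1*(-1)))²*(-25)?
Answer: 0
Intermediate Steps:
-31*(1 + (-2 - 1*(-1)))²*(-25) = -31*(1 + (-2 + 1))²*(-25) = -31*(1 - 1)²*(-25) = -31*0²*(-25) = -31*0*(-25) = 0*(-25) = 0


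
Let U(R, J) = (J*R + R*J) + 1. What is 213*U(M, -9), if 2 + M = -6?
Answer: 30885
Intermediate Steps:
M = -8 (M = -2 - 6 = -8)
U(R, J) = 1 + 2*J*R (U(R, J) = (J*R + J*R) + 1 = 2*J*R + 1 = 1 + 2*J*R)
213*U(M, -9) = 213*(1 + 2*(-9)*(-8)) = 213*(1 + 144) = 213*145 = 30885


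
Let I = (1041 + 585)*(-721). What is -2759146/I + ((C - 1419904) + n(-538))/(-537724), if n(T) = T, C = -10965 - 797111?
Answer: 1024063296733/157599645126 ≈ 6.4979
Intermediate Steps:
C = -808076
I = -1172346 (I = 1626*(-721) = -1172346)
-2759146/I + ((C - 1419904) + n(-538))/(-537724) = -2759146/(-1172346) + ((-808076 - 1419904) - 538)/(-537724) = -2759146*(-1/1172346) + (-2227980 - 538)*(-1/537724) = 1379573/586173 - 2228518*(-1/537724) = 1379573/586173 + 1114259/268862 = 1024063296733/157599645126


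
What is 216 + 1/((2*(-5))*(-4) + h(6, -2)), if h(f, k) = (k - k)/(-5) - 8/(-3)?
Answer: 27651/128 ≈ 216.02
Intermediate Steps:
h(f, k) = 8/3 (h(f, k) = 0*(-⅕) - 8*(-⅓) = 0 + 8/3 = 8/3)
216 + 1/((2*(-5))*(-4) + h(6, -2)) = 216 + 1/((2*(-5))*(-4) + 8/3) = 216 + 1/(-10*(-4) + 8/3) = 216 + 1/(40 + 8/3) = 216 + 1/(128/3) = 216 + 3/128 = 27651/128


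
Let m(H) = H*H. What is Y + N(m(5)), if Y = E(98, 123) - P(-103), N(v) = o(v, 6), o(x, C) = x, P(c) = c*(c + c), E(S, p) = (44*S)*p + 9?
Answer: 509192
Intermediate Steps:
E(S, p) = 9 + 44*S*p (E(S, p) = 44*S*p + 9 = 9 + 44*S*p)
P(c) = 2*c² (P(c) = c*(2*c) = 2*c²)
m(H) = H²
N(v) = v
Y = 509167 (Y = (9 + 44*98*123) - 2*(-103)² = (9 + 530376) - 2*10609 = 530385 - 1*21218 = 530385 - 21218 = 509167)
Y + N(m(5)) = 509167 + 5² = 509167 + 25 = 509192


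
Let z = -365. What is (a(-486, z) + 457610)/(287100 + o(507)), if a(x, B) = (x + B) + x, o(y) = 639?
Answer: 16899/10657 ≈ 1.5857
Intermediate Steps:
a(x, B) = B + 2*x (a(x, B) = (B + x) + x = B + 2*x)
(a(-486, z) + 457610)/(287100 + o(507)) = ((-365 + 2*(-486)) + 457610)/(287100 + 639) = ((-365 - 972) + 457610)/287739 = (-1337 + 457610)*(1/287739) = 456273*(1/287739) = 16899/10657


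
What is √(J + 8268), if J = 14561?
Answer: √22829 ≈ 151.09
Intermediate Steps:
√(J + 8268) = √(14561 + 8268) = √22829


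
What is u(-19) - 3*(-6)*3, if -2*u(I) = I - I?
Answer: 54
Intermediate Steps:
u(I) = 0 (u(I) = -(I - I)/2 = -½*0 = 0)
u(-19) - 3*(-6)*3 = 0 - 3*(-6)*3 = 0 + 18*3 = 0 + 54 = 54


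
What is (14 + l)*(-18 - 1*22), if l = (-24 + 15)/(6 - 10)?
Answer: -650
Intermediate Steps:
l = 9/4 (l = -9/(-4) = -9*(-¼) = 9/4 ≈ 2.2500)
(14 + l)*(-18 - 1*22) = (14 + 9/4)*(-18 - 1*22) = 65*(-18 - 22)/4 = (65/4)*(-40) = -650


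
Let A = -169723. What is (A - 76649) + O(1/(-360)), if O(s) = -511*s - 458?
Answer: -88858289/360 ≈ -2.4683e+5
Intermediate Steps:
O(s) = -458 - 511*s
(A - 76649) + O(1/(-360)) = (-169723 - 76649) + (-458 - 511/(-360)) = -246372 + (-458 - 511*(-1/360)) = -246372 + (-458 + 511/360) = -246372 - 164369/360 = -88858289/360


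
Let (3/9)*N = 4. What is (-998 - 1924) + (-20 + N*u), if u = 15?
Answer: -2762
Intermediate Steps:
N = 12 (N = 3*4 = 12)
(-998 - 1924) + (-20 + N*u) = (-998 - 1924) + (-20 + 12*15) = -2922 + (-20 + 180) = -2922 + 160 = -2762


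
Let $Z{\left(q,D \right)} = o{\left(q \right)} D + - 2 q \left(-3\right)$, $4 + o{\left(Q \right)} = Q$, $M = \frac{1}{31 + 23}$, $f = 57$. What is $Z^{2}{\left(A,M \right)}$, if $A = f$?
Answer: $\frac{343027441}{2916} \approx 1.1764 \cdot 10^{5}$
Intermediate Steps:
$M = \frac{1}{54} \approx 0.018519$
$o{\left(Q \right)} = -4 + Q$
$A = 57$
$Z{\left(q,D \right)} = 6 q + D \left(-4 + q\right)$ ($Z{\left(q,D \right)} = \left(-4 + q\right) D + - 2 q \left(-3\right) = D \left(-4 + q\right) + 6 q = 6 q + D \left(-4 + q\right)$)
$Z^{2}{\left(A,M \right)} = \left(6 \cdot 57 + \frac{-4 + 57}{54}\right)^{2} = \left(342 + \frac{1}{54} \cdot 53\right)^{2} = \left(342 + \frac{53}{54}\right)^{2} = \left(\frac{18521}{54}\right)^{2} = \frac{343027441}{2916}$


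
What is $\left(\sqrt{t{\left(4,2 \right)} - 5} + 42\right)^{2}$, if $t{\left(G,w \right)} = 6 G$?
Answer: $\left(42 + \sqrt{19}\right)^{2} \approx 2149.1$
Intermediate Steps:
$\left(\sqrt{t{\left(4,2 \right)} - 5} + 42\right)^{2} = \left(\sqrt{6 \cdot 4 - 5} + 42\right)^{2} = \left(\sqrt{24 - 5} + 42\right)^{2} = \left(\sqrt{19} + 42\right)^{2} = \left(42 + \sqrt{19}\right)^{2}$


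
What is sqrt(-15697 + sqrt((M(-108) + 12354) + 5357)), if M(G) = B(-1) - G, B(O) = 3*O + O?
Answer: sqrt(-15697 + sqrt(17815)) ≈ 124.75*I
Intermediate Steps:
B(O) = 4*O
M(G) = -4 - G (M(G) = 4*(-1) - G = -4 - G)
sqrt(-15697 + sqrt((M(-108) + 12354) + 5357)) = sqrt(-15697 + sqrt(((-4 - 1*(-108)) + 12354) + 5357)) = sqrt(-15697 + sqrt(((-4 + 108) + 12354) + 5357)) = sqrt(-15697 + sqrt((104 + 12354) + 5357)) = sqrt(-15697 + sqrt(12458 + 5357)) = sqrt(-15697 + sqrt(17815))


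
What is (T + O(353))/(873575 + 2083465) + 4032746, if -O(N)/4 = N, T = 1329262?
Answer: 1192499255969/295704 ≈ 4.0327e+6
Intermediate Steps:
O(N) = -4*N
(T + O(353))/(873575 + 2083465) + 4032746 = (1329262 - 4*353)/(873575 + 2083465) + 4032746 = (1329262 - 1412)/2957040 + 4032746 = 1327850*(1/2957040) + 4032746 = 132785/295704 + 4032746 = 1192499255969/295704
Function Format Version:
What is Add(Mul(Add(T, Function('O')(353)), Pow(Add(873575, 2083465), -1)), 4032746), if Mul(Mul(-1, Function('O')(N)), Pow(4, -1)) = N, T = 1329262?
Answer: Rational(1192499255969, 295704) ≈ 4.0327e+6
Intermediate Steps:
Function('O')(N) = Mul(-4, N)
Add(Mul(Add(T, Function('O')(353)), Pow(Add(873575, 2083465), -1)), 4032746) = Add(Mul(Add(1329262, Mul(-4, 353)), Pow(Add(873575, 2083465), -1)), 4032746) = Add(Mul(Add(1329262, -1412), Pow(2957040, -1)), 4032746) = Add(Mul(1327850, Rational(1, 2957040)), 4032746) = Add(Rational(132785, 295704), 4032746) = Rational(1192499255969, 295704)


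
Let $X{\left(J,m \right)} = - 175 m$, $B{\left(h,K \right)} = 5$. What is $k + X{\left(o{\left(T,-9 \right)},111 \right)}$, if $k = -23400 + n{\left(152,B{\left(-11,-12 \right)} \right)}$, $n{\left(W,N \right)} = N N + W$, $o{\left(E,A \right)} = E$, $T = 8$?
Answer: $-42648$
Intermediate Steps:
$n{\left(W,N \right)} = W + N^{2}$ ($n{\left(W,N \right)} = N^{2} + W = W + N^{2}$)
$k = -23223$ ($k = -23400 + \left(152 + 5^{2}\right) = -23400 + \left(152 + 25\right) = -23400 + 177 = -23223$)
$k + X{\left(o{\left(T,-9 \right)},111 \right)} = -23223 - 19425 = -42648$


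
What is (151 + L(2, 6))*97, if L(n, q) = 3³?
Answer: 17266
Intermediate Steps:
L(n, q) = 27
(151 + L(2, 6))*97 = (151 + 27)*97 = 178*97 = 17266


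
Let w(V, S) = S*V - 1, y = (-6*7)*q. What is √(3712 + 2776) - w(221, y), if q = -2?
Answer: -18563 + 2*√1622 ≈ -18482.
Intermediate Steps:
y = 84 (y = -6*7*(-2) = -42*(-2) = 84)
w(V, S) = -1 + S*V
√(3712 + 2776) - w(221, y) = √(3712 + 2776) - (-1 + 84*221) = √6488 - (-1 + 18564) = 2*√1622 - 1*18563 = 2*√1622 - 18563 = -18563 + 2*√1622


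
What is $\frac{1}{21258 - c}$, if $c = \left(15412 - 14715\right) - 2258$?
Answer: $\frac{1}{22819} \approx 4.3823 \cdot 10^{-5}$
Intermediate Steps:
$c = -1561$ ($c = 697 - 2258 = -1561$)
$\frac{1}{21258 - c} = \frac{1}{21258 - -1561} = \frac{1}{21258 + 1561} = \frac{1}{22819}$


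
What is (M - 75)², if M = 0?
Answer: 5625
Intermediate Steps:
(M - 75)² = (0 - 75)² = (-75)² = 5625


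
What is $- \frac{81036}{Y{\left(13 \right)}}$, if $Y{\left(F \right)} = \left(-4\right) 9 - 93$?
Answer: $\frac{27012}{43} \approx 628.19$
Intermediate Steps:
$Y{\left(F \right)} = -129$ ($Y{\left(F \right)} = -36 - 93 = -129$)
$- \frac{81036}{Y{\left(13 \right)}} = - \frac{81036}{-129} = \left(-81036\right) \left(- \frac{1}{129}\right) = \frac{27012}{43}$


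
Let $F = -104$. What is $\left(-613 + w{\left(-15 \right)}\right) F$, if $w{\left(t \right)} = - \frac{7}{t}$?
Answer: $\frac{955552}{15} \approx 63703.0$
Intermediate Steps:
$\left(-613 + w{\left(-15 \right)}\right) F = \left(-613 - \frac{7}{-15}\right) \left(-104\right) = \left(-613 - - \frac{7}{15}\right) \left(-104\right) = \left(-613 + \frac{7}{15}\right) \left(-104\right) = \left(- \frac{9188}{15}\right) \left(-104\right) = \frac{955552}{15}$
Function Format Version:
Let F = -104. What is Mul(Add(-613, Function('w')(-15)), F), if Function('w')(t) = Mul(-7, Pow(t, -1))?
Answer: Rational(955552, 15) ≈ 63703.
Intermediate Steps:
Mul(Add(-613, Function('w')(-15)), F) = Mul(Add(-613, Mul(-7, Pow(-15, -1))), -104) = Mul(Add(-613, Mul(-7, Rational(-1, 15))), -104) = Mul(Add(-613, Rational(7, 15)), -104) = Mul(Rational(-9188, 15), -104) = Rational(955552, 15)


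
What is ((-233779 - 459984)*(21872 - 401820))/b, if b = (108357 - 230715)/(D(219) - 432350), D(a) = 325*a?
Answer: 47601756973610350/61179 ≈ 7.7807e+11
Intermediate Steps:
b = 122358/361175 (b = (108357 - 230715)/(325*219 - 432350) = -122358/(71175 - 432350) = -122358/(-361175) = -122358*(-1/361175) = 122358/361175 ≈ 0.33878)
((-233779 - 459984)*(21872 - 401820))/b = ((-233779 - 459984)*(21872 - 401820))/(122358/361175) = -693763*(-379948)*(361175/122358) = 263593864324*(361175/122358) = 47601756973610350/61179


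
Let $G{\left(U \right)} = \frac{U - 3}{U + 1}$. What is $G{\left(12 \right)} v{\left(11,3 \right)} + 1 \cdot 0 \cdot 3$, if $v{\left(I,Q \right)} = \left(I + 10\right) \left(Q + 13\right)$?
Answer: $\frac{3024}{13} \approx 232.62$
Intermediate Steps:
$v{\left(I,Q \right)} = \left(10 + I\right) \left(13 + Q\right)$
$G{\left(U \right)} = \frac{-3 + U}{1 + U}$
$G{\left(12 \right)} v{\left(11,3 \right)} + 1 \cdot 0 \cdot 3 = \frac{-3 + 12}{1 + 12} \left(130 + 10 \cdot 3 + 13 \cdot 11 + 11 \cdot 3\right) + 1 \cdot 0 \cdot 3 = \frac{1}{13} \cdot 9 \left(130 + 30 + 143 + 33\right) + 0 \cdot 3 = \frac{1}{13} \cdot 9 \cdot 336 + 0 = \frac{9}{13} \cdot 336 + 0 = \frac{3024}{13} + 0 = \frac{3024}{13}$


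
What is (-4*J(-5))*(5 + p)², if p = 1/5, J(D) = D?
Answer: 2704/5 ≈ 540.80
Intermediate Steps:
p = ⅕ ≈ 0.20000
(-4*J(-5))*(5 + p)² = (-4*(-5))*(5 + ⅕)² = 20*(26/5)² = 20*(676/25) = 2704/5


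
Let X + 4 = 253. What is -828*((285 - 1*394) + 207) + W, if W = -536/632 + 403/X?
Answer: -1596168470/19671 ≈ -81143.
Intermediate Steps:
X = 249 (X = -4 + 253 = 249)
W = 15154/19671 (W = -536/632 + 403/249 = -536*1/632 + 403*(1/249) = -67/79 + 403/249 = 15154/19671 ≈ 0.77037)
-828*((285 - 1*394) + 207) + W = -828*((285 - 1*394) + 207) + 15154/19671 = -828*((285 - 394) + 207) + 15154/19671 = -828*(-109 + 207) + 15154/19671 = -828*98 + 15154/19671 = -81144 + 15154/19671 = -1596168470/19671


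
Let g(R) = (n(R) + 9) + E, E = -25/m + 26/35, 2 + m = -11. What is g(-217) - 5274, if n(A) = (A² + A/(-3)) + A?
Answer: 56895929/1365 ≈ 41682.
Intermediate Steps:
m = -13 (m = -2 - 11 = -13)
E = 1213/455 (E = -25/(-13) + 26/35 = -25*(-1/13) + 26*(1/35) = 25/13 + 26/35 = 1213/455 ≈ 2.6659)
n(A) = A² + 2*A/3 (n(A) = (A² - A/3) + A = A² + 2*A/3)
g(R) = 5308/455 + R*(2 + 3*R)/3 (g(R) = (R*(2 + 3*R)/3 + 9) + 1213/455 = (9 + R*(2 + 3*R)/3) + 1213/455 = 5308/455 + R*(2 + 3*R)/3)
g(-217) - 5274 = (5308/455 + (⅓)*(-217)*(2 + 3*(-217))) - 5274 = (5308/455 + (⅓)*(-217)*(2 - 651)) - 5274 = (5308/455 + (⅓)*(-217)*(-649)) - 5274 = (5308/455 + 140833/3) - 5274 = 64094939/1365 - 5274 = 56895929/1365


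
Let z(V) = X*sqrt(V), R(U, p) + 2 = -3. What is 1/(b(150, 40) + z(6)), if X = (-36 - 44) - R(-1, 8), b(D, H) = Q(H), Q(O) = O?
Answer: -4/3215 - 3*sqrt(6)/1286 ≈ -0.0069584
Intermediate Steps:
R(U, p) = -5 (R(U, p) = -2 - 3 = -5)
b(D, H) = H
X = -75 (X = (-36 - 44) - 1*(-5) = -80 + 5 = -75)
z(V) = -75*sqrt(V)
1/(b(150, 40) + z(6)) = 1/(40 - 75*sqrt(6))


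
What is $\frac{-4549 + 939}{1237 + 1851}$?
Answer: $- \frac{1805}{1544} \approx -1.169$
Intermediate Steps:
$\frac{-4549 + 939}{1237 + 1851} = - \frac{3610}{3088} = \left(-3610\right) \frac{1}{3088} = - \frac{1805}{1544}$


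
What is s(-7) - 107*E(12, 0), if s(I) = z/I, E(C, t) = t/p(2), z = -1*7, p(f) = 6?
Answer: 1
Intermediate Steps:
z = -7
E(C, t) = t/6
s(I) = -7/I
s(-7) - 107*E(12, 0) = -7/(-7) - 107*0/6 = -7*(-1/7) - 107*0 = 1 + 0 = 1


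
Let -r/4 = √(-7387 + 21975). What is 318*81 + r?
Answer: 25758 - 8*√3647 ≈ 25275.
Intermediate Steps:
r = -8*√3647 (r = -4*√(-7387 + 21975) = -8*√3647 ≈ -483.12)
318*81 + r = 318*81 - 8*√3647 = 25758 - 8*√3647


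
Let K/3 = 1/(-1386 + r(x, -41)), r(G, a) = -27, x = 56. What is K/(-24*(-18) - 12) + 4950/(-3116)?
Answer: -244803029/154101780 ≈ -1.5886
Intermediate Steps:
K = -1/471 (K = 3/(-1386 - 27) = 3/(-1413) = 3*(-1/1413) = -1/471 ≈ -0.0021231)
K/(-24*(-18) - 12) + 4950/(-3116) = -1/(471*(-24*(-18) - 12)) + 4950/(-3116) = -1/(471*(432 - 12)) + 4950*(-1/3116) = -1/471/420 - 2475/1558 = -1/471*1/420 - 2475/1558 = -1/197820 - 2475/1558 = -244803029/154101780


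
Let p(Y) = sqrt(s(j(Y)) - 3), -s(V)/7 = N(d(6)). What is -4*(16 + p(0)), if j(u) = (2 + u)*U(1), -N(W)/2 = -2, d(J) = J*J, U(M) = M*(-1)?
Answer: -64 - 4*I*sqrt(31) ≈ -64.0 - 22.271*I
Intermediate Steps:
U(M) = -M
d(J) = J**2
N(W) = 4 (N(W) = -2*(-2) = 4)
j(u) = -2 - u (j(u) = (2 + u)*(-1*1) = (2 + u)*(-1) = -2 - u)
s(V) = -28 (s(V) = -7*4 = -28)
p(Y) = I*sqrt(31) (p(Y) = sqrt(-28 - 3) = sqrt(-31) = I*sqrt(31))
-4*(16 + p(0)) = -4*(16 + I*sqrt(31)) = -64 - 4*I*sqrt(31)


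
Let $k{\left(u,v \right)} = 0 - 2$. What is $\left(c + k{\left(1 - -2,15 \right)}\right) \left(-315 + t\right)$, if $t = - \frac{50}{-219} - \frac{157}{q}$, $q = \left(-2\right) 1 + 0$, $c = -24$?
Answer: $\frac{1345331}{219} \approx 6143.1$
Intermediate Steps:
$q = -2$ ($q = -2 + 0 = -2$)
$t = \frac{34483}{438}$ ($t = - \frac{50}{-219} - \frac{157}{-2} = \left(-50\right) \left(- \frac{1}{219}\right) - - \frac{157}{2} = \frac{50}{219} + \frac{157}{2} = \frac{34483}{438} \approx 78.728$)
$k{\left(u,v \right)} = -2$ ($k{\left(u,v \right)} = 0 - 2 = -2$)
$\left(c + k{\left(1 - -2,15 \right)}\right) \left(-315 + t\right) = \left(-24 - 2\right) \left(-315 + \frac{34483}{438}\right) = \left(-26\right) \left(- \frac{103487}{438}\right) = \frac{1345331}{219}$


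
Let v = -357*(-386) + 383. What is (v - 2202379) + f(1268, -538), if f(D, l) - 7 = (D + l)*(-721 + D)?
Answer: -1664877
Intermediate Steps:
v = 138185 (v = 137802 + 383 = 138185)
f(D, l) = 7 + (-721 + D)*(D + l) (f(D, l) = 7 + (D + l)*(-721 + D) = 7 + (-721 + D)*(D + l))
(v - 2202379) + f(1268, -538) = (138185 - 2202379) + (7 + 1268**2 - 721*1268 - 721*(-538) + 1268*(-538)) = -2064194 + (7 + 1607824 - 914228 + 387898 - 682184) = -2064194 + 399317 = -1664877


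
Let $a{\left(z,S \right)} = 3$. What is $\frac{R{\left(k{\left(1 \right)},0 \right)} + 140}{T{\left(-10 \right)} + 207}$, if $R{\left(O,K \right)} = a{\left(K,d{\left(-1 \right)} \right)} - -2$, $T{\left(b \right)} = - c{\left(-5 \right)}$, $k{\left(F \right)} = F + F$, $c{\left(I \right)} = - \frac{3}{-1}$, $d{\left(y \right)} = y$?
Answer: $\frac{145}{204} \approx 0.71078$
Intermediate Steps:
$c{\left(I \right)} = 3$ ($c{\left(I \right)} = \left(-3\right) \left(-1\right) = 3$)
$k{\left(F \right)} = 2 F$
$T{\left(b \right)} = -3$ ($T{\left(b \right)} = \left(-1\right) 3 = -3$)
$R{\left(O,K \right)} = 5$ ($R{\left(O,K \right)} = 3 - -2 = 3 + 2 = 5$)
$\frac{R{\left(k{\left(1 \right)},0 \right)} + 140}{T{\left(-10 \right)} + 207} = \frac{5 + 140}{-3 + 207} = \frac{145}{204}$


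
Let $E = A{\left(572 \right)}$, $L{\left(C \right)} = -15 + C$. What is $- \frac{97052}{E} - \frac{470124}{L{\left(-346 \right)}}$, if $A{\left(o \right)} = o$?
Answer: $\frac{58468789}{51623} \approx 1132.6$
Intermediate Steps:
$E = 572$
$- \frac{97052}{E} - \frac{470124}{L{\left(-346 \right)}} = - \frac{97052}{572} - \frac{470124}{-15 - 346} = \left(-97052\right) \frac{1}{572} - \frac{470124}{-361} = - \frac{24263}{143} - - \frac{470124}{361} = - \frac{24263}{143} + \frac{470124}{361} = \frac{58468789}{51623}$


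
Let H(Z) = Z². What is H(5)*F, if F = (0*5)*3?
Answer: 0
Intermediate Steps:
F = 0 (F = 0*3 = 0)
H(5)*F = 5²*0 = 25*0 = 0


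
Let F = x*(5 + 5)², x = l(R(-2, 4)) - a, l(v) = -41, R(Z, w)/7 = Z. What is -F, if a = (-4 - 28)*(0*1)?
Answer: 4100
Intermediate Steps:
R(Z, w) = 7*Z
a = 0 (a = -32*0 = 0)
x = -41 (x = -41 - 1*0 = -41 + 0 = -41)
F = -4100 (F = -41*(5 + 5)² = -41*10² = -41*100 = -4100)
-F = -1*(-4100) = 4100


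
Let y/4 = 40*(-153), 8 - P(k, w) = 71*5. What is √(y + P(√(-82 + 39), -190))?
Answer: I*√24827 ≈ 157.57*I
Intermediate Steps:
P(k, w) = -347 (P(k, w) = 8 - 71*5 = 8 - 1*355 = 8 - 355 = -347)
y = -24480 (y = 4*(40*(-153)) = 4*(-6120) = -24480)
√(y + P(√(-82 + 39), -190)) = √(-24480 - 347) = √(-24827) = I*√24827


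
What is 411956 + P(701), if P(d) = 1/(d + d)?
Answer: 577562313/1402 ≈ 4.1196e+5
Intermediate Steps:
P(d) = 1/(2*d)
411956 + P(701) = 411956 + (1/2)/701 = 411956 + (1/2)*(1/701) = 411956 + 1/1402 = 577562313/1402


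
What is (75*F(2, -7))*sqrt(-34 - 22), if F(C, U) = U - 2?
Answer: -1350*I*sqrt(14) ≈ -5051.2*I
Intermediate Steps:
F(C, U) = -2 + U
(75*F(2, -7))*sqrt(-34 - 22) = (75*(-2 - 7))*sqrt(-34 - 22) = (75*(-9))*sqrt(-56) = -1350*I*sqrt(14)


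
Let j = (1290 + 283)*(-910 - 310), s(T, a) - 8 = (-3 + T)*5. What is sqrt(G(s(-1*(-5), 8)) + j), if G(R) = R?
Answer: I*sqrt(1919042) ≈ 1385.3*I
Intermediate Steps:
s(T, a) = -7 + 5*T (s(T, a) = 8 + (-3 + T)*5 = 8 + (-15 + 5*T) = -7 + 5*T)
j = -1919060 (j = 1573*(-1220) = -1919060)
sqrt(G(s(-1*(-5), 8)) + j) = sqrt((-7 + 5*(-1*(-5))) - 1919060) = sqrt((-7 + 5*5) - 1919060) = sqrt((-7 + 25) - 1919060) = sqrt(18 - 1919060) = sqrt(-1919042) = I*sqrt(1919042)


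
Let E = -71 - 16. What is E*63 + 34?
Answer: -5447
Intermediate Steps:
E = -87
E*63 + 34 = -87*63 + 34 = -5481 + 34 = -5447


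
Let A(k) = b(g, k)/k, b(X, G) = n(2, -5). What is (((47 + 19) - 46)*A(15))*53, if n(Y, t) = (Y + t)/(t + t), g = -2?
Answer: 106/5 ≈ 21.200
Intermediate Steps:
n(Y, t) = (Y + t)/(2*t) (n(Y, t) = (Y + t)/((2*t)) = (Y + t)*(1/(2*t)) = (Y + t)/(2*t))
b(X, G) = 3/10 (b(X, G) = (½)*(2 - 5)/(-5) = (½)*(-⅕)*(-3) = 3/10)
A(k) = 3/(10*k)
(((47 + 19) - 46)*A(15))*53 = (((47 + 19) - 46)*((3/10)/15))*53 = ((66 - 46)*((3/10)*(1/15)))*53 = (20*(1/50))*53 = (⅖)*53 = 106/5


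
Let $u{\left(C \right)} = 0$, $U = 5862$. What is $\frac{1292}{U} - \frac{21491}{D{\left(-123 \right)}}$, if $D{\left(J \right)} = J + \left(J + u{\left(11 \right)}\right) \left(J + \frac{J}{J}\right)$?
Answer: $- \frac{17791901}{14540691} \approx -1.2236$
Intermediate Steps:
$D{\left(J \right)} = J + J \left(1 + J\right)$ ($D{\left(J \right)} = J + \left(J + 0\right) \left(J + \frac{J}{J}\right) = J + J \left(J + 1\right) = J + J \left(1 + J\right)$)
$\frac{1292}{U} - \frac{21491}{D{\left(-123 \right)}} = \frac{1292}{5862} - \frac{21491}{\left(-123\right) \left(2 - 123\right)} = 1292 \cdot \frac{1}{5862} - \frac{21491}{\left(-123\right) \left(-121\right)} = \frac{646}{2931} - \frac{21491}{14883} = - \frac{17791901}{14540691}$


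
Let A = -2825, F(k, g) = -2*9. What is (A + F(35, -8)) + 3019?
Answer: 176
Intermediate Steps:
F(k, g) = -18
(A + F(35, -8)) + 3019 = (-2825 - 18) + 3019 = -2843 + 3019 = 176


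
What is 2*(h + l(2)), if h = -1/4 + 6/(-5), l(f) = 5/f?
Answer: 21/10 ≈ 2.1000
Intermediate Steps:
h = -29/20 (h = -1*¼ + 6*(-⅕) = -¼ - 6/5 = -29/20 ≈ -1.4500)
2*(h + l(2)) = 2*(-29/20 + 5/2) = 2*(21/20) = 21/10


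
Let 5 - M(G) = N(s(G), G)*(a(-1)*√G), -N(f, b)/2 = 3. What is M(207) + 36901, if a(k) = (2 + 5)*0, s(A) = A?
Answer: 36906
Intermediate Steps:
N(f, b) = -6 (N(f, b) = -2*3 = -6)
a(k) = 0 (a(k) = 7*0 = 0)
M(G) = 5 (M(G) = 5 - (-6)*0*√G = 5 - (-6)*0 = 5 - 1*0 = 5 + 0 = 5)
M(207) + 36901 = 5 + 36901 = 36906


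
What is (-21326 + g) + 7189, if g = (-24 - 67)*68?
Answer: -20325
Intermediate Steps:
g = -6188 (g = -91*68 = -6188)
(-21326 + g) + 7189 = (-21326 - 6188) + 7189 = -27514 + 7189 = -20325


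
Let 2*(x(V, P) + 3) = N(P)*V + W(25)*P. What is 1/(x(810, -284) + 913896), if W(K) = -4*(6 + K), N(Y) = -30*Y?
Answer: 1/4382101 ≈ 2.2820e-7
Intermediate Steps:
W(K) = -24 - 4*K
x(V, P) = -3 - 62*P - 15*P*V (x(V, P) = -3 + ((-30*P)*V + (-24 - 4*25)*P)/2 = -3 + (-30*P*V + (-24 - 100)*P)/2 = -3 + (-30*P*V - 124*P)/2 = -3 + (-124*P - 30*P*V)/2 = -3 + (-62*P - 15*P*V) = -3 - 62*P - 15*P*V)
1/(x(810, -284) + 913896) = 1/((-3 - 62*(-284) - 15*(-284)*810) + 913896) = 1/((-3 + 17608 + 3450600) + 913896) = 1/(3468205 + 913896) = 1/4382101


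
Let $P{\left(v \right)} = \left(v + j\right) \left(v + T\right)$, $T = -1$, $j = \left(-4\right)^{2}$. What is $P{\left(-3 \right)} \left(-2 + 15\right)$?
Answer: $-676$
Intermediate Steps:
$j = 16$
$P{\left(v \right)} = \left(-1 + v\right) \left(16 + v\right)$ ($P{\left(v \right)} = \left(v + 16\right) \left(v - 1\right) = \left(16 + v\right) \left(-1 + v\right) = \left(-1 + v\right) \left(16 + v\right)$)
$P{\left(-3 \right)} \left(-2 + 15\right) = \left(-16 + \left(-3\right)^{2} + 15 \left(-3\right)\right) \left(-2 + 15\right) = \left(-16 + 9 - 45\right) 13 = \left(-52\right) 13 = -676$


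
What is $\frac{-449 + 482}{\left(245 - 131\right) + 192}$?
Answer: $\frac{11}{102} \approx 0.10784$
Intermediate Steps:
$\frac{-449 + 482}{\left(245 - 131\right) + 192} = \frac{33}{\left(245 - 131\right) + 192} = \frac{33}{114 + 192} = \frac{33}{306} = 33 \cdot \frac{1}{306} = \frac{11}{102}$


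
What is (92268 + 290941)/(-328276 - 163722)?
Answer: -383209/491998 ≈ -0.77888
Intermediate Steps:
(92268 + 290941)/(-328276 - 163722) = 383209/(-491998) = 383209*(-1/491998) = -383209/491998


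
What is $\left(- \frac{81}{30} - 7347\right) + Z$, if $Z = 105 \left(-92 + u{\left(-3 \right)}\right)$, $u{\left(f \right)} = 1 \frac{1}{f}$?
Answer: $- \frac{170447}{10} \approx -17045.0$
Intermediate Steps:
$u{\left(f \right)} = \frac{1}{f}$
$Z = -9695$ ($Z = 105 \left(-92 + \frac{1}{-3}\right) = 105 \left(-92 - \frac{1}{3}\right) = 105 \left(- \frac{277}{3}\right) = -9695$)
$\left(- \frac{81}{30} - 7347\right) + Z = \left(- \frac{81}{30} - 7347\right) - 9695 = \left(\left(-81\right) \frac{1}{30} - 7347\right) - 9695 = \left(- \frac{27}{10} - 7347\right) - 9695 = - \frac{73497}{10} - 9695 = - \frac{170447}{10}$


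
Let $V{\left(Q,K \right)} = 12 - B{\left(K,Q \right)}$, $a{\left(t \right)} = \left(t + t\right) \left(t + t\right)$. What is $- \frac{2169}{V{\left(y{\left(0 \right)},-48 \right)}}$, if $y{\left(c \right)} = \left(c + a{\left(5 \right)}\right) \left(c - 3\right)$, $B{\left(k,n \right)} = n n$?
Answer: $\frac{723}{29996} \approx 0.024103$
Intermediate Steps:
$a{\left(t \right)} = 4 t^{2}$ ($a{\left(t \right)} = 2 t 2 t = 4 t^{2}$)
$B{\left(k,n \right)} = n^{2}$
$y{\left(c \right)} = \left(-3 + c\right) \left(100 + c\right)$ ($y{\left(c \right)} = \left(c + 4 \cdot 5^{2}\right) \left(c - 3\right) = \left(c + 4 \cdot 25\right) \left(-3 + c\right) = \left(c + 100\right) \left(-3 + c\right) = \left(100 + c\right) \left(-3 + c\right) = \left(-3 + c\right) \left(100 + c\right)$)
$V{\left(Q,K \right)} = 12 - Q^{2}$
$- \frac{2169}{V{\left(y{\left(0 \right)},-48 \right)}} = - \frac{2169}{12 - \left(-300 + 0^{2} + 97 \cdot 0\right)^{2}} = - \frac{2169}{12 - \left(-300 + 0 + 0\right)^{2}} = - \frac{2169}{12 - \left(-300\right)^{2}} = - \frac{2169}{12 - 90000} = - \frac{2169}{-89988} = \left(-2169\right) \left(- \frac{1}{89988}\right) = \frac{723}{29996}$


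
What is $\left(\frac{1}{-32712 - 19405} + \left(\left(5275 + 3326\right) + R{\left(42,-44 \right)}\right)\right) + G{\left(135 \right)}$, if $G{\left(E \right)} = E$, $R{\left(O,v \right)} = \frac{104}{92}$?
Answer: $\frac{10473119595}{1198691} \approx 8737.1$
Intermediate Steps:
$R{\left(O,v \right)} = \frac{26}{23}$ ($R{\left(O,v \right)} = 104 \cdot \frac{1}{92} = \frac{26}{23}$)
$\left(\frac{1}{-32712 - 19405} + \left(\left(5275 + 3326\right) + R{\left(42,-44 \right)}\right)\right) + G{\left(135 \right)} = \left(\frac{1}{-32712 - 19405} + \left(\left(5275 + 3326\right) + \frac{26}{23}\right)\right) + 135 = \left(\frac{1}{-52117} + \left(8601 + \frac{26}{23}\right)\right) + 135 = \left(- \frac{1}{52117} + \frac{197849}{23}\right) + 135 = \frac{10311296310}{1198691} + 135 = \frac{10473119595}{1198691}$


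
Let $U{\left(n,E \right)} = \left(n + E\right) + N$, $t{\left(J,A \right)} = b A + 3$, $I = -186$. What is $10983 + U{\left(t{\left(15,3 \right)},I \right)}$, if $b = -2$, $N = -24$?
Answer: $10770$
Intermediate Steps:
$t{\left(J,A \right)} = 3 - 2 A$ ($t{\left(J,A \right)} = - 2 A + 3 = 3 - 2 A$)
$U{\left(n,E \right)} = -24 + E + n$ ($U{\left(n,E \right)} = \left(n + E\right) - 24 = \left(E + n\right) - 24 = -24 + E + n$)
$10983 + U{\left(t{\left(15,3 \right)},I \right)} = 10983 - 213 = 10770$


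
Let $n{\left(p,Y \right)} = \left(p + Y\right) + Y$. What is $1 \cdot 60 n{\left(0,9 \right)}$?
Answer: $1080$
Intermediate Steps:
$n{\left(p,Y \right)} = p + 2 Y$ ($n{\left(p,Y \right)} = \left(Y + p\right) + Y = p + 2 Y$)
$1 \cdot 60 n{\left(0,9 \right)} = 1 \cdot 60 \left(0 + 2 \cdot 9\right) = 60 \left(0 + 18\right) = 60 \cdot 18 = 1080$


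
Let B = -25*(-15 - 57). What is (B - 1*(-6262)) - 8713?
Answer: -651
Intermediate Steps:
B = 1800 (B = -25*(-72) = 1800)
(B - 1*(-6262)) - 8713 = (1800 - 1*(-6262)) - 8713 = (1800 + 6262) - 8713 = 8062 - 8713 = -651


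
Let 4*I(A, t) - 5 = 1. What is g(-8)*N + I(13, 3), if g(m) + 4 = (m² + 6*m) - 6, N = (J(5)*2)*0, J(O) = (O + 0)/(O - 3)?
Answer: 3/2 ≈ 1.5000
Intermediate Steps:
I(A, t) = 3/2 (I(A, t) = 5/4 + (¼)*1 = 5/4 + ¼ = 3/2)
J(O) = O/(-3 + O)
N = 0 (N = ((5/(-3 + 5))*2)*0 = ((5/2)*2)*0 = 5*0 = 0)
g(m) = -10 + m² + 6*m (g(m) = -4 + ((m² + 6*m) - 6) = -4 + (-6 + m² + 6*m) = -10 + m² + 6*m)
g(-8)*N + I(13, 3) = (-10 + (-8)² + 6*(-8))*0 + 3/2 = (-10 + 64 - 48)*0 + 3/2 = 6*0 + 3/2 = 0 + 3/2 = 3/2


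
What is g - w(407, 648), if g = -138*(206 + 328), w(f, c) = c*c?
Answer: -493596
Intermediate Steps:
w(f, c) = c**2
g = -73692 (g = -138*534 = -73692)
g - w(407, 648) = -73692 - 1*648**2 = -73692 - 1*419904 = -73692 - 419904 = -493596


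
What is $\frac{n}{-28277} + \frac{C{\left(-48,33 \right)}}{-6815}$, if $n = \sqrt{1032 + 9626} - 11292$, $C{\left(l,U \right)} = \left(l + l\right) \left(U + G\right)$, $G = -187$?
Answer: $- \frac{341092188}{192707755} - \frac{73 \sqrt{2}}{28277} \approx -1.7736$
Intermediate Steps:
$C{\left(l,U \right)} = 2 l \left(-187 + U\right)$ ($C{\left(l,U \right)} = \left(l + l\right) \left(U - 187\right) = 2 l \left(-187 + U\right)$)
$n = -11292 + 73 \sqrt{2}$ ($n = \sqrt{10658} - 11292 = 73 \sqrt{2} - 11292 = -11292 + 73 \sqrt{2} \approx -11189.0$)
$\frac{n}{-28277} + \frac{C{\left(-48,33 \right)}}{-6815} = \frac{-11292 + 73 \sqrt{2}}{-28277} + \frac{2 \left(-48\right) \left(-187 + 33\right)}{-6815} = \left(-11292 + 73 \sqrt{2}\right) \left(- \frac{1}{28277}\right) + 2 \left(-48\right) \left(-154\right) \left(- \frac{1}{6815}\right) = \left(\frac{11292}{28277} - \frac{73 \sqrt{2}}{28277}\right) + 14784 \left(- \frac{1}{6815}\right) = \left(\frac{11292}{28277} - \frac{73 \sqrt{2}}{28277}\right) - \frac{14784}{6815} = - \frac{341092188}{192707755} - \frac{73 \sqrt{2}}{28277}$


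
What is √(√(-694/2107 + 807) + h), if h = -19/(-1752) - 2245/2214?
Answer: √(-1055164956932982 + 3494499082704*√73085165)/32432148 ≈ 5.2344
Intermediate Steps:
h = -648529/646488 (h = -19*(-1/1752) - 2245*1/2214 = 19/1752 - 2245/2214 = -648529/646488 ≈ -1.0032)
√(√(-694/2107 + 807) + h) = √(√(-694/2107 + 807) - 648529/646488) = √(√(1699655/2107) - 648529/646488) = √(√73085165/301 - 648529/646488) = √(-648529/646488 + √73085165/301)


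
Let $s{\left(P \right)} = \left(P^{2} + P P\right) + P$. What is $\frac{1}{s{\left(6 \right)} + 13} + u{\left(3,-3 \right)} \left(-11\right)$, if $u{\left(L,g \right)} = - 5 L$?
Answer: $\frac{15016}{91} \approx 165.01$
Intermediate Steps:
$s{\left(P \right)} = P + 2 P^{2}$ ($s{\left(P \right)} = \left(P^{2} + P^{2}\right) + P = 2 P^{2} + P = P + 2 P^{2}$)
$\frac{1}{s{\left(6 \right)} + 13} + u{\left(3,-3 \right)} \left(-11\right) = \frac{1}{6 \left(1 + 2 \cdot 6\right) + 13} + \left(-5\right) 3 \left(-11\right) = \frac{1}{6 \left(1 + 12\right) + 13} - -165 = \frac{1}{6 \cdot 13 + 13} + 165 = \frac{1}{78 + 13} + 165 = \frac{1}{91} + 165 = \frac{15016}{91}$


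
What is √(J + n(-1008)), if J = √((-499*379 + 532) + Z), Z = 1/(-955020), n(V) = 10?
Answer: √(2280158001000 + 477510*I*√43001271725297655)/477510 ≈ 14.906 + 14.567*I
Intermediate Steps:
Z = -1/955020 ≈ -1.0471e-6
J = I*√43001271725297655/477510 (J = √((-499*379 + 532) - 1/955020) = √((-189121 + 532) - 1/955020) = √(-188589 - 1/955020) = √(-180106266781/955020) = I*√43001271725297655/477510 ≈ 434.27*I)
√(J + n(-1008)) = √(I*√43001271725297655/477510 + 10) = √(10 + I*√43001271725297655/477510)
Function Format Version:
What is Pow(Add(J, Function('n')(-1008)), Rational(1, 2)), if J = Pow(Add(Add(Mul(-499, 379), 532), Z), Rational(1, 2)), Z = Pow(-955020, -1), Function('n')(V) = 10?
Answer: Mul(Rational(1, 477510), Pow(Add(2280158001000, Mul(477510, I, Pow(43001271725297655, Rational(1, 2)))), Rational(1, 2))) ≈ Add(14.906, Mul(14.567, I))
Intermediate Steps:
Z = Rational(-1, 955020) ≈ -1.0471e-6
J = Mul(Rational(1, 477510), I, Pow(43001271725297655, Rational(1, 2))) (J = Pow(Add(Add(Mul(-499, 379), 532), Rational(-1, 955020)), Rational(1, 2)) = Pow(Add(Add(-189121, 532), Rational(-1, 955020)), Rational(1, 2)) = Pow(Add(-188589, Rational(-1, 955020)), Rational(1, 2)) = Pow(Rational(-180106266781, 955020), Rational(1, 2)) = Mul(Rational(1, 477510), I, Pow(43001271725297655, Rational(1, 2))) ≈ Mul(434.27, I))
Pow(Add(J, Function('n')(-1008)), Rational(1, 2)) = Pow(Add(Mul(Rational(1, 477510), I, Pow(43001271725297655, Rational(1, 2))), 10), Rational(1, 2)) = Pow(Add(10, Mul(Rational(1, 477510), I, Pow(43001271725297655, Rational(1, 2)))), Rational(1, 2))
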